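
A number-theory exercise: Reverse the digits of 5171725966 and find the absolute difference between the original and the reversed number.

Reverse of 5171725966 is 6695271715.
|5171725966 − 6695271715| = 1523545749

1523545749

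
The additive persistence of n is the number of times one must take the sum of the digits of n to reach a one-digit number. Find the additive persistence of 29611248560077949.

2

29611248560077949 → 80 → 8 (2 steps)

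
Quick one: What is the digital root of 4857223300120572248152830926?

4+8+5+7+2+2+3+3+0+0+1+2+0+5+7+2+2+4+8+1+5+2+8+3+0+9+2+6 = 101
1+0+1 = 2

2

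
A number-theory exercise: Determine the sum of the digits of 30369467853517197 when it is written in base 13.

105

30369467853517197 in base 13 is 7936966B7C98912.
Digit sum: 7+9+3+6+9+6+6+11+7+12+9+8+9+1+2 = 105.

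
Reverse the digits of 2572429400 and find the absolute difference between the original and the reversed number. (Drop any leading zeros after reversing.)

2523186648

Reverse of 2572429400 is 49242752.
|2572429400 − 49242752| = 2523186648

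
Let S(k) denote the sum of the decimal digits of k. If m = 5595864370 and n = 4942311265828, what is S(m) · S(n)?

S(5595864370) = 5+5+9+5+8+6+4+3+7+0 = 52.
S(4942311265828) = 4+9+4+2+3+1+1+2+6+5+8+2+8 = 55.
52 · 55 = 2860.

2860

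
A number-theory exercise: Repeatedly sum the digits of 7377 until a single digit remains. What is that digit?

7+3+7+7 = 24
2+4 = 6
(Equivalently, 7377 mod 9 = 6.)

6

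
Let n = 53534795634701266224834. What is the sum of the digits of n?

99

5+3+5+3+4+7+9+5+6+3+4+7+0+1+2+6+6+2+2+4+8+3+4 = 99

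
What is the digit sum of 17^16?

17^16 = 48661191875666868481
Sum of its 20 digits: 109.

109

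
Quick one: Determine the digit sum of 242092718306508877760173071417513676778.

173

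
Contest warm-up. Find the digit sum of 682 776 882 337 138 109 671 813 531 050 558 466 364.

176

6+8+2+7+7+6+8+8+2+3+3+7+1+3+8+1+0+9+6+7+1+8+1+3+5+3+1+0+5+0+5+5+8+4+6+6+3+6+4 = 176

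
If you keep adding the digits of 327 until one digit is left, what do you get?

3+2+7 = 12
1+2 = 3

3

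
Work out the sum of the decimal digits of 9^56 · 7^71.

9^56 · 7^71 = 275132167531512741953204265681379942186906064944021267508498846859255581636689084929689742830079670718093758980663
Sum of its 114 digits: 549.

549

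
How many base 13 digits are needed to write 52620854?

7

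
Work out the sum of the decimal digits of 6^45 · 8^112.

585

6^45 · 8^112 = 14550730946200361766525401827612903936106487622203938408622197834427018613976933804482764255414551069955924376189153337881721176206606336
Sum of its 137 digits: 585.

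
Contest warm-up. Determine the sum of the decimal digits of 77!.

432

77! = 145183092028285869634070784086308284983740379224208358846781574688061991349156420080065207861248000000000000000000
Sum of its 114 digits: 432.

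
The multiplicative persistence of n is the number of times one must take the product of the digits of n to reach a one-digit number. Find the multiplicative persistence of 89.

3

89 → 72 → 14 → 4 (3 steps)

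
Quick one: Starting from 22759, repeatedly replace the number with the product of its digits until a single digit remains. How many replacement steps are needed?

2

22759 → 1260 → 0 (2 steps)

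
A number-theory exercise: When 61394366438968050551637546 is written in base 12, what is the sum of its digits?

126

61394366438968050551637546 in base 12 is 93261807A3A75B8167634036.
Digit sum: 9+3+2+6+1+8+0+7+10+3+10+7+5+11+8+1+6+7+6+3+4+0+3+6 = 126.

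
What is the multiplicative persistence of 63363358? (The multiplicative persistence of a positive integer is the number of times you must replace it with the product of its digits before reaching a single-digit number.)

63363358 → 116640 → 0 (2 steps)

2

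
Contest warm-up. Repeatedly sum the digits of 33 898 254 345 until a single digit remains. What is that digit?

9

3+3+8+9+8+2+5+4+3+4+5 = 54
5+4 = 9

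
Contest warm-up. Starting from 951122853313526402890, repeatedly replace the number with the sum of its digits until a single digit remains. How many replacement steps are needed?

951122853313526402890 → 79 → 16 → 7 (3 steps)

3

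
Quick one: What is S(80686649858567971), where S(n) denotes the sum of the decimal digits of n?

103

8+0+6+8+6+6+4+9+8+5+8+5+6+7+9+7+1 = 103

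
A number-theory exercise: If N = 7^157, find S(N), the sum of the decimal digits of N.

7^157 = 4790626166000501043489797115325203517031595975508814860261704580854832552659731463199895987808322010165920813404873082501595829775207
Sum of its 133 digits: 574.

574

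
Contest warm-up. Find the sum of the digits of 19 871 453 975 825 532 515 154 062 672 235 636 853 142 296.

1+9+8+7+1+4+5+3+9+7+5+8+2+5+5+3+2+5+1+5+1+5+4+0+6+2+6+7+2+2+3+5+6+3+6+8+5+3+1+4+2+2+9+6 = 193

193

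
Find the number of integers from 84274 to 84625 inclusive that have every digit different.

The integers in [84274, 84625] that have every digit different: 84275, 84276, 84279, 84290, 84291, 84293, …, 84623, 84625.
109 qualify.

109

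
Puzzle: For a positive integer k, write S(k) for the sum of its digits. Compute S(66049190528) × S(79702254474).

2550

S(66049190528) = 6+6+0+4+9+1+9+0+5+2+8 = 50.
S(79702254474) = 7+9+7+0+2+2+5+4+4+7+4 = 51.
50 · 51 = 2550.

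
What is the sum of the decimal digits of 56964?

5+6+9+6+4 = 30

30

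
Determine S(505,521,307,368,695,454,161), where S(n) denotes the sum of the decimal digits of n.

86

5+0+5+5+2+1+3+0+7+3+6+8+6+9+5+4+5+4+1+6+1 = 86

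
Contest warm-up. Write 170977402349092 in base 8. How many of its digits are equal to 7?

2

170977402349092 in base 8 is 4670030725163044.
The digit 7 appears 2 times.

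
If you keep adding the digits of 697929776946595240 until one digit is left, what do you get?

6+9+7+9+2+9+7+7+6+9+4+6+5+9+5+2+4+0 = 106
1+0+6 = 7
(Equivalently, 697929776946595240 mod 9 = 7.)

7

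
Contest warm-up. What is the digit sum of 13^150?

13^150 = 123453340530815451470995619872246159541747502936439120273982209794502470089921473302254057771904849444203707893266144028784240903003373883225650848840283895455448640249
Sum of its 168 digits: 721.

721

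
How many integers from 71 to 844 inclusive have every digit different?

566

The integers in [71, 844] that have every digit different: 71, 72, 73, 74, 75, 76, …, 842, 843.
566 qualify.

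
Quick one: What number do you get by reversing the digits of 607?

706

Reversing 607 gives 706.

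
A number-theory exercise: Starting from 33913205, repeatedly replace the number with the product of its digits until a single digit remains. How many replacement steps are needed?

33913205 → 0 (1 step)

1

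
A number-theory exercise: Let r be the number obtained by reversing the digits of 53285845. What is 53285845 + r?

Reverse of 53285845 is 54858235.
53285845 + 54858235 = 108144080

108144080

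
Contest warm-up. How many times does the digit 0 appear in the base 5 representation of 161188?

161188 in base 5 is 20124223.
The digit 0 appears 1 time.

1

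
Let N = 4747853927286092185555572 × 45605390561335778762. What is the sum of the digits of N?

207

4747853927286092185555572 × 45605390561335778762 = 216527732682054157419572905883639616248361864
Sum of its 45 digits: 207.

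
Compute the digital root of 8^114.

The digital root of n equals n mod 9 (or 9 when 9 | n), so we need 8^114 mod 9.
8^114 ≡ 1 (mod 9), so the digital root is 1.

1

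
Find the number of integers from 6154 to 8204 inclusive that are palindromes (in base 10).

The integers in [6154, 8204] that are palindromes (in base 10): 6226, 6336, 6446, 6556, 6666, 6776, …, 8008, 8118.
20 qualify.

20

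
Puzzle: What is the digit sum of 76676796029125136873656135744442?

152

7+6+6+7+6+7+9+6+0+2+9+1+2+5+1+3+6+8+7+3+6+5+6+1+3+5+7+4+4+4+4+2 = 152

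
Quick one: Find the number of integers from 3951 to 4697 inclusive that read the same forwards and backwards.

8

The integers in [3951, 4697] that read the same forwards and backwards: 3993, 4004, 4114, 4224, 4334, 4444, 4554, 4664.
8 qualify.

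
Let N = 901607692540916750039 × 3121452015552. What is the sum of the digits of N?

901607692540916750039 × 3121452015552 = 2814325149119032505639073924606528
Sum of its 34 digits: 135.

135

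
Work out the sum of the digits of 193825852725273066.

1+9+3+8+2+5+8+5+2+7+2+5+2+7+3+0+6+6 = 81

81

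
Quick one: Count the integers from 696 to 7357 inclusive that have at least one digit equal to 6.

The integers in [696, 7357] that have at least one digit equal to 6: 696, 697, 698, 699, 706, 716, …, 7346, 7356.
2479 qualify.

2479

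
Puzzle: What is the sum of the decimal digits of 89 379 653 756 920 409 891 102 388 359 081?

158

8+9+3+7+9+6+5+3+7+5+6+9+2+0+4+0+9+8+9+1+1+0+2+3+8+8+3+5+9+0+8+1 = 158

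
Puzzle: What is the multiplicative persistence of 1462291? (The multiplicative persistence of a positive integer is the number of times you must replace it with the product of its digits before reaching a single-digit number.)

4

1462291 → 864 → 192 → 18 → 8 (4 steps)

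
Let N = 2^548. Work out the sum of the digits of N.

733

2^548 = 921377545122446619199598286374089084696513969828232526459034741270904336521520715841339532514076847544303802497745079321233052888165232576308943909041185557531590656
Sum of its 165 digits: 733.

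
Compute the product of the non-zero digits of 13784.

1×3×7×8×4 = 672

672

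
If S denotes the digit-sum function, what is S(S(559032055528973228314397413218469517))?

First digit sum: 158.
1+5+8 = 14.

14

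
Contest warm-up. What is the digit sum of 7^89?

364

7^89 = 1635782513474434908477160959077878011007714974754996979744938053160034289607
Sum of its 76 digits: 364.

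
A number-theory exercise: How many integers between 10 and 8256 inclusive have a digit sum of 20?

The integers in [10, 8256] that have a digit sum of 20: 299, 389, 398, 479, 488, 497, …, 8246, 8255.
511 qualify.

511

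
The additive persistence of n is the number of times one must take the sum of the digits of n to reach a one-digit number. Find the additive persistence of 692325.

692325 → 27 → 9 (2 steps)

2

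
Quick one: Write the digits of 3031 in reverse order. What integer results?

1303

Reversing 3031 gives 1303.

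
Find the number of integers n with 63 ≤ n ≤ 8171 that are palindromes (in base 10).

166

The integers in [63, 8171] that are palindromes (in base 10): 66, 77, 88, 99, 101, 111, …, 8008, 8118.
166 qualify.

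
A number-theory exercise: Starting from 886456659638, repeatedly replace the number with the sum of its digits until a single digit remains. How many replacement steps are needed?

886456659638 → 74 → 11 → 2 (3 steps)

3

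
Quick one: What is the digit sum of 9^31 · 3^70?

288

9^31 · 3^70 = 955004950796825236893190701774414011919935138974343129836853841
Sum of its 63 digits: 288.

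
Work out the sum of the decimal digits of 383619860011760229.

3+8+3+6+1+9+8+6+0+0+1+1+7+6+0+2+2+9 = 72

72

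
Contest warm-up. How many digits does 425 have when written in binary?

9

425 in base 2 is 110101001, which has 9 digits.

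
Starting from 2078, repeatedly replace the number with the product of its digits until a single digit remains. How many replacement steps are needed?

1

2078 → 0 (1 step)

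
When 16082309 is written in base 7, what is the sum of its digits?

29

16082309 in base 7 is 253461125.
Digit sum: 2+5+3+4+6+1+1+2+5 = 29.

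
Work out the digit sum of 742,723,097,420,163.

57

7+4+2+7+2+3+0+9+7+4+2+0+1+6+3 = 57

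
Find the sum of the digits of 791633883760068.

75

7+9+1+6+3+3+8+8+3+7+6+0+0+6+8 = 75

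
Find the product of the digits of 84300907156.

8×4×3×0×0×9×0×7×1×5×6 = 0

0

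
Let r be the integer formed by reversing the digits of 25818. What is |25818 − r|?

Reverse of 25818 is 81852.
|25818 − 81852| = 56034

56034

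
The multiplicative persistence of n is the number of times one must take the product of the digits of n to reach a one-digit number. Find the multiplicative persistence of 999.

4

999 → 729 → 126 → 12 → 2 (4 steps)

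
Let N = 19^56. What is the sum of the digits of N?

316

19^56 = 407569478172909828847318650548420153417875032325531352984650263038054881
Sum of its 72 digits: 316.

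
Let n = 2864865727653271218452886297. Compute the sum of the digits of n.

141

2+8+6+4+8+6+5+7+2+7+6+5+3+2+7+1+2+1+8+4+5+2+8+8+6+2+9+7 = 141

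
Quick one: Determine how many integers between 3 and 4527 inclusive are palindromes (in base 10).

141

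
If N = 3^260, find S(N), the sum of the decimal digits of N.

540

3^260 = 11259684642548723353960122729962565552251726915490860177319990778832921883011081311221143301482878371266744908784460854277201
Sum of its 125 digits: 540.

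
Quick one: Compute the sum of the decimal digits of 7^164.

634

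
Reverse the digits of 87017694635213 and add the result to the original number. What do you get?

118271344306291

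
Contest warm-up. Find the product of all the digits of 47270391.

4×7×2×7×0×3×9×1 = 0

0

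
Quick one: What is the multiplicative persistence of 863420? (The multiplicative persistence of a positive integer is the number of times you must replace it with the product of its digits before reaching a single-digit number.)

1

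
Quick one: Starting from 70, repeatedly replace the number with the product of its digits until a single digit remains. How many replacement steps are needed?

1

70 → 0 (1 step)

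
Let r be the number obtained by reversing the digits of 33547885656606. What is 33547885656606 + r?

Reverse of 33547885656606 is 60665658874533.
33547885656606 + 60665658874533 = 94213544531139

94213544531139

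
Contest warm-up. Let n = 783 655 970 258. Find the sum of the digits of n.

65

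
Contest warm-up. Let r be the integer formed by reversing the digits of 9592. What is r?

2959

Reversing 9592 gives 2959.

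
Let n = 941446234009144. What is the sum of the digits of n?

9+4+1+4+4+6+2+3+4+0+0+9+1+4+4 = 55

55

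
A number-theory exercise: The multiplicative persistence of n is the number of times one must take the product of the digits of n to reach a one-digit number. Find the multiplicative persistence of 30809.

1

30809 → 0 (1 step)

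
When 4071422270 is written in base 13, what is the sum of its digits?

4071422270 in base 13 is 4CB66A706.
Digit sum: 4+12+11+6+6+10+7+0+6 = 62.

62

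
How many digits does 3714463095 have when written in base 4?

3714463095 in base 4 is 3131121203111313, which has 16 digits.

16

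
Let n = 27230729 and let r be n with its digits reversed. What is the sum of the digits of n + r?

Reversal of 27230729 is 92703272; 27230729 + 92703272 = 119934001.
Digit sum of 119934001: 1+1+9+9+3+4+0+0+1 = 28.

28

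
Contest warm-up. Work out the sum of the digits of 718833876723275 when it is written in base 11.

75

718833876723275 in base 11 is 19905180A4A4725.
Digit sum: 1+9+9+0+5+1+8+0+10+4+10+4+7+2+5 = 75.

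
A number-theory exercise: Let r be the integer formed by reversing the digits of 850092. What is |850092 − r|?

Reverse of 850092 is 290058.
|850092 − 290058| = 560034

560034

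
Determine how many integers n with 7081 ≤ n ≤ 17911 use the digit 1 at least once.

8708

The integers in [7081, 17911] that use the digit 1 at least once: 7081, 7091, 7100, 7101, 7102, 7103, …, 17910, 17911.
8708 qualify.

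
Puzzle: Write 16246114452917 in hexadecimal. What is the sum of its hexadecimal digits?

92

16246114452917 in base 16 is EC697E185B5.
Digit sum: 14+12+6+9+7+14+1+8+5+11+5 = 92.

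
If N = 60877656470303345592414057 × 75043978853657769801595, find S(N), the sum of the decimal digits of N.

201

60877656470303345592414057 × 75043978853657769801595 = 4568501564817686373150311250367723533009979020915
Sum of its 49 digits: 201.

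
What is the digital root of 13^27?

1

The digital root of n equals n mod 9 (or 9 when 9 | n), so we need 13^27 mod 9.
13^27 ≡ 1 (mod 9), so the digital root is 1.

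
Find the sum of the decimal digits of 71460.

18

7+1+4+6+0 = 18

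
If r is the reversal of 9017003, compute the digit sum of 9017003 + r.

Reversal of 9017003 is 3007109; 9017003 + 3007109 = 12024112.
Digit sum of 12024112: 1+2+0+2+4+1+1+2 = 13.

13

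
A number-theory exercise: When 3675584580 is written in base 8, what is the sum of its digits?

3675584580 in base 8 is 33305174104.
Digit sum: 3+3+3+0+5+1+7+4+1+0+4 = 31.

31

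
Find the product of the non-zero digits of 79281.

7×9×2×8×1 = 1008

1008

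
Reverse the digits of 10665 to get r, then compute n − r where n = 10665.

Reverse of 10665 is 56601.
10665 − 56601 = -45936

-45936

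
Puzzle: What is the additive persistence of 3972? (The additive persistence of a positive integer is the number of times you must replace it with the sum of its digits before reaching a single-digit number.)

2

3972 → 21 → 3 (2 steps)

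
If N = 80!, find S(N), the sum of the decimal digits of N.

450

80! = 71569457046263802294811533723186532165584657342365752577109445058227039255480148842668944867280814080000000000000000000
Sum of its 119 digits: 450.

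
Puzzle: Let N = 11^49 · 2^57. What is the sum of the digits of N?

11^49 · 2^57 = 153798225828567431191734042280735603017306304001938722142667357028352
Sum of its 69 digits: 268.

268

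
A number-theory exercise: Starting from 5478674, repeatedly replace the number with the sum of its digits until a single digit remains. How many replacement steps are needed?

5478674 → 41 → 5 (2 steps)

2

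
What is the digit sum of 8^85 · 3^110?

8^85 · 3^110 = 1761922953886333033694082108431933915154280518557120402672738657840255550070641871095370090491091341172729648943885167875883794432
Sum of its 130 digits: 567.

567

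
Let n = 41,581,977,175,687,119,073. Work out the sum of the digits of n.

4+1+5+8+1+9+7+7+1+7+5+6+8+7+1+1+9+0+7+3 = 97

97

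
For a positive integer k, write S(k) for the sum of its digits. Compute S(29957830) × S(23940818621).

1892

S(29957830) = 2+9+9+5+7+8+3+0 = 43.
S(23940818621) = 2+3+9+4+0+8+1+8+6+2+1 = 44.
43 · 44 = 1892.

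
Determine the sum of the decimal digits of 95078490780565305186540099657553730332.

9+5+0+7+8+4+9+0+7+8+0+5+6+5+3+0+5+1+8+6+5+4+0+0+9+9+6+5+7+5+5+3+7+3+0+3+3+2 = 172

172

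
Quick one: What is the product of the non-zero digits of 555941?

5×5×5×9×4×1 = 4500

4500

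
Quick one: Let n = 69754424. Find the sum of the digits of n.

6+9+7+5+4+4+2+4 = 41

41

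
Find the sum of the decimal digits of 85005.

18

8+5+0+0+5 = 18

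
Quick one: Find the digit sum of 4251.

4+2+5+1 = 12

12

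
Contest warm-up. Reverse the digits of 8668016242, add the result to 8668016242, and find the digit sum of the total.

Reversal of 8668016242 is 2426108668; 8668016242 + 2426108668 = 11094124910.
Digit sum of 11094124910: 1+1+0+9+4+1+2+4+9+1+0 = 32.

32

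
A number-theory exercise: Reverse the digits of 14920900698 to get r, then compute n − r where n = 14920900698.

-74680002243

Reverse of 14920900698 is 89600902941.
14920900698 − 89600902941 = -74680002243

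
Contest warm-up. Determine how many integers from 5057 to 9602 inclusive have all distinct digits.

2326

The integers in [5057, 9602] that have all distinct digits: 5061, 5062, 5063, 5064, 5067, 5068, …, 9601, 9602.
2326 qualify.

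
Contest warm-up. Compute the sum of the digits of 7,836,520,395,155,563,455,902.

7+8+3+6+5+2+0+3+9+5+1+5+5+5+6+3+4+5+5+9+0+2 = 98

98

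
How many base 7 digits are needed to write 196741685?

10

196741685 in base 7 is 4606163630, which has 10 digits.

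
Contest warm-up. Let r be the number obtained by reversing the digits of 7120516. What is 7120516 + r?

Reverse of 7120516 is 6150217.
7120516 + 6150217 = 13270733

13270733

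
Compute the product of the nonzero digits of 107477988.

1×7×4×7×7×9×8×8 = 790272

790272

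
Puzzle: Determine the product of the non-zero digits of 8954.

8×9×5×4 = 1440

1440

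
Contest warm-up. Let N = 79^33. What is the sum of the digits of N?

298

79^33 = 418498602982136646371758760524018490037128778183038026879695439
Sum of its 63 digits: 298.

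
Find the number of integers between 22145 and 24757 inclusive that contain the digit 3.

1467

The integers in [22145, 24757] that contain the digit 3: 22153, 22163, 22173, 22183, 22193, 22203, …, 24743, 24753.
1467 qualify.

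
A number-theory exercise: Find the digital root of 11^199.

2

The digital root of n equals n mod 9 (or 9 when 9 | n), so we need 11^199 mod 9.
11^199 ≡ 2 (mod 9), so the digital root is 2.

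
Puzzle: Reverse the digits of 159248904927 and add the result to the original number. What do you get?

888658747878

Reverse of 159248904927 is 729409842951.
159248904927 + 729409842951 = 888658747878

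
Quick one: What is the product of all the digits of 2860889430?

0

2×8×6×0×8×8×9×4×3×0 = 0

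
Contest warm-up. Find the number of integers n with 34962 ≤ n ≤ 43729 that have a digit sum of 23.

574

The integers in [34962, 43729] that have a digit sum of 23: 34970, 35069, 35078, 35087, 35096, 35159, …, 43718, 43727.
574 qualify.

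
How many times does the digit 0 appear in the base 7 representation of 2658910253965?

2658910253965 in base 7 is 363046163152450.
The digit 0 appears 2 times.

2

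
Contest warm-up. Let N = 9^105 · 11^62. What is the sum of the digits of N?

9^105 · 11^62 = 577843152139675325474726787070891145443425815467847247359378206828551299115118533688769266816265183950383635802341210315002280306358020251671743864286138562496341329
Sum of its 165 digits: 720.

720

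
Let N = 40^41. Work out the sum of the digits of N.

124

40^41 = 483570327845851669882470400000000000000000000000000000000000000000
Sum of its 66 digits: 124.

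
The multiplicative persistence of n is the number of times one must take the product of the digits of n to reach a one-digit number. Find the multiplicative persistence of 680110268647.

1

680110268647 → 0 (1 step)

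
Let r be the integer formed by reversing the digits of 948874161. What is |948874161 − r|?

787395312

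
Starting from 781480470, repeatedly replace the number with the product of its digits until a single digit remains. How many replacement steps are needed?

1

781480470 → 0 (1 step)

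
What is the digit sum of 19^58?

352

19^58 = 147132581620420448213882032847979675383852886669516818427458744956737812041
Sum of its 75 digits: 352.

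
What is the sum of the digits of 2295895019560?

61

2+2+9+5+8+9+5+0+1+9+5+6+0 = 61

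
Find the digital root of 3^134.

The digital root of n equals n mod 9 (or 9 when 9 | n), so we need 3^134 mod 9.
3^134 ≡ 0 (mod 9), so the digital root is 9.

9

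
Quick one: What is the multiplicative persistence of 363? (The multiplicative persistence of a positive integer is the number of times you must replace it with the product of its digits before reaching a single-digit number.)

363 → 54 → 20 → 0 (3 steps)

3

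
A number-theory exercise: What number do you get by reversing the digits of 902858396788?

Reversing 902858396788 gives 887693858209.

887693858209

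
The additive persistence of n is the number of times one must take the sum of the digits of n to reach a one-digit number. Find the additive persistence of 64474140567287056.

64474140567287056 → 76 → 13 → 4 (3 steps)

3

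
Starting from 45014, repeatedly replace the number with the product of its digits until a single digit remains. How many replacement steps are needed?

1

45014 → 0 (1 step)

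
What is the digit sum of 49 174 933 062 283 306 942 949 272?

118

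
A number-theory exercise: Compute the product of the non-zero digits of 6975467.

317520

6×9×7×5×4×6×7 = 317520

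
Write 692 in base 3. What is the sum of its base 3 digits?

692 in base 3 is 221122.
Digit sum: 2+2+1+1+2+2 = 10.

10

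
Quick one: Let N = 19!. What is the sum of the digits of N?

19! = 121645100408832000
Sum of its 18 digits: 45.

45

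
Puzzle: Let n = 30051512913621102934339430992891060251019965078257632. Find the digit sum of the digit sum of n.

4

First digit sum: 202.
2+0+2 = 4.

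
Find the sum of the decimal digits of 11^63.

251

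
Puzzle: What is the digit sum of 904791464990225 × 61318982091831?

904791464990225 × 61318982091831 = 55480891638577141972467351975
Sum of its 29 digits: 147.

147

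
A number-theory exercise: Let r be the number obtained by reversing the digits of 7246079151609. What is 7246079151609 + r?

Reverse of 7246079151609 is 9061519706427.
7246079151609 + 9061519706427 = 16307598858036

16307598858036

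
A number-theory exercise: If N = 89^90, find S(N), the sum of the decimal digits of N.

775

89^90 = 27867666080957522871418747630558296160084589093565292975127743086570351545530522832761352796314159435095779741128493798750041472708986150680813851112383341129061856156722212401
Sum of its 176 digits: 775.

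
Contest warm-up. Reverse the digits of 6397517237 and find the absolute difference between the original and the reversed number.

929640699

Reverse of 6397517237 is 7327157936.
|6397517237 − 7327157936| = 929640699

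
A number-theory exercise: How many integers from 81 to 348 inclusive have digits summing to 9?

The integers in [81, 348] that have digits summing to 9: 81, 90, 108, 117, 126, 135, …, 333, 342.
24 qualify.

24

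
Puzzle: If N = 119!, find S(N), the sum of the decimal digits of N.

119! = 55745857612076058813234317117419771556272886109483581752463927935846946310374691578057284710599874844234646982443450754604453404911734348832487342619913750049708004343808000000000000000000000000000
Sum of its 197 digits: 774.

774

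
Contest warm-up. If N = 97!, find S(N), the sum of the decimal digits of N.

97! = 96192759682482119853328425949563698712343813919172976158104477319333745612481875498805879175589072651261284189679678167647067832320000000000000000000000
Sum of its 152 digits: 648.

648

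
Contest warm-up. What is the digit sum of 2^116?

166

2^116 = 83076749736557242056487941267521536
Sum of its 35 digits: 166.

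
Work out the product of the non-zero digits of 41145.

80

4×1×1×4×5 = 80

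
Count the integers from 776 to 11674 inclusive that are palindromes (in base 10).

130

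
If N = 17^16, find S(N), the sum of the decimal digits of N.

17^16 = 48661191875666868481
Sum of its 20 digits: 109.

109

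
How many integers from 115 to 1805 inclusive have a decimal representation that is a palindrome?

96

The integers in [115, 1805] that have a decimal representation that is a palindrome: 121, 131, 141, 151, 161, 171, …, 1661, 1771.
96 qualify.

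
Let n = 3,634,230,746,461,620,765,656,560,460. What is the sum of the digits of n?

3+6+3+4+2+3+0+7+4+6+4+6+1+6+2+0+7+6+5+6+5+6+5+6+0+4+6+0 = 113

113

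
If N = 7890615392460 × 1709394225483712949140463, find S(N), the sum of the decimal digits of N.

174

7890615392460 × 1709394225483712949140463 = 13488172387384025385519958474411108980
Sum of its 38 digits: 174.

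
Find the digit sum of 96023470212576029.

9+6+0+2+3+4+7+0+2+1+2+5+7+6+0+2+9 = 65

65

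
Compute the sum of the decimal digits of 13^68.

358

13^68 = 5599483340338967015396973417457468966536382080197551009346307518298472575121
Sum of its 76 digits: 358.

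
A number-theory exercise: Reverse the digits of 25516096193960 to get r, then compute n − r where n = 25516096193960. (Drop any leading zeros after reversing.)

Reverse of 25516096193960 is 6939169061552.
25516096193960 − 6939169061552 = 18576927132408

18576927132408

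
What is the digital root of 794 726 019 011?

2

7+9+4+7+2+6+0+1+9+0+1+1 = 47
4+7 = 11
1+1 = 2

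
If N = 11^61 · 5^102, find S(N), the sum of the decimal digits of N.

587

11^61 · 5^102 = 660532569927507485679493442927317615519124469323620314470095211633948143573418714441254962518694504591820759742404334247112274169921875
Sum of its 135 digits: 587.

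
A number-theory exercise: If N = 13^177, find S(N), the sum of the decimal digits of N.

13^177 = 147222218654879229226779261692351154302126873105911362488747123111058844400870928261941105333360422613311159174556016363190447913614122173297063195222815590805091998447210274489462733779916167901133
Sum of its 198 digits: 802.

802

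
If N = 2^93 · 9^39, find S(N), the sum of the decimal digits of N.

333

2^93 · 9^39 = 162647527192819078969054983772786049231790783603235719978720165888
Sum of its 66 digits: 333.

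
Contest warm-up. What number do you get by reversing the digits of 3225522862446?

6442682255223

Reversing 3225522862446 gives 6442682255223.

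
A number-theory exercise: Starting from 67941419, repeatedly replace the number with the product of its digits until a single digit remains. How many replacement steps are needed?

67941419 → 54432 → 480 → 0 (3 steps)

3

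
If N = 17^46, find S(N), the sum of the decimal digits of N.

253

17^46 = 398703807810572411498315063055075847178723756123452198369
Sum of its 57 digits: 253.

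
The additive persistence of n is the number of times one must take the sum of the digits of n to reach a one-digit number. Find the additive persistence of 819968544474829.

3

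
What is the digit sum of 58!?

58! = 2350561331282878571829474910515074683828862318181142924420699914240000000000000
Sum of its 79 digits: 288.

288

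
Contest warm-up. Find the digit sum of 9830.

20

9+8+3+0 = 20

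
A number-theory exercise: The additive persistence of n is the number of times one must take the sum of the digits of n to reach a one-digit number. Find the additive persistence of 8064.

8064 → 18 → 9 (2 steps)

2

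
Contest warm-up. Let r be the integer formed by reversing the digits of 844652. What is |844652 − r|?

Reverse of 844652 is 256448.
|844652 − 256448| = 588204

588204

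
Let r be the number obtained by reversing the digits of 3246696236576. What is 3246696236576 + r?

Reverse of 3246696236576 is 6756326966423.
3246696236576 + 6756326966423 = 10003023202999

10003023202999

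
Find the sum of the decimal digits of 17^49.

305

17^49 = 1958831807773342257691221904789587637189069813834520650586897
Sum of its 61 digits: 305.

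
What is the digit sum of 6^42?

153

6^42 = 481229803398374426442198455156736
Sum of its 33 digits: 153.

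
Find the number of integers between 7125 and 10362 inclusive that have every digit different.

The integers in [7125, 10362] that have every digit different: 7125, 7126, 7128, 7129, 7130, 7132, …, 10359, 10362.
1507 qualify.

1507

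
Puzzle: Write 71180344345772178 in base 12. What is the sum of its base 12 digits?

77

71180344345772178 in base 12 is 475342373098B416.
Digit sum: 4+7+5+3+4+2+3+7+3+0+9+8+11+4+1+6 = 77.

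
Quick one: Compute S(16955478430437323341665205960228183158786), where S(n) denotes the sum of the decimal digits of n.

180

1+6+9+5+5+4+7+8+4+3+0+4+3+7+3+2+3+3+4+1+6+6+5+2+0+5+9+6+0+2+2+8+1+8+3+1+5+8+7+8+6 = 180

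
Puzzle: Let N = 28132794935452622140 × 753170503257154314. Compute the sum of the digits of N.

171

28132794935452622140 × 753170503257154314 = 21188791319565173532381729745912911960
Sum of its 38 digits: 171.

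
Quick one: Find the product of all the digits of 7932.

378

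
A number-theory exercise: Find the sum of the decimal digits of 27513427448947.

2+7+5+1+3+4+2+7+4+4+8+9+4+7 = 67

67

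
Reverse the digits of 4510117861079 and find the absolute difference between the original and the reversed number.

Reverse of 4510117861079 is 9701687110154.
|4510117861079 − 9701687110154| = 5191569249075

5191569249075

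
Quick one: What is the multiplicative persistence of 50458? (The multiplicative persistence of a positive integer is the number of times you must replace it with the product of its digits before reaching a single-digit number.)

50458 → 0 (1 step)

1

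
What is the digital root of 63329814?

6+3+3+2+9+8+1+4 = 36
3+6 = 9

9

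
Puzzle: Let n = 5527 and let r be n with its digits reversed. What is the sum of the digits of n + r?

20

Reversal of 5527 is 7255; 5527 + 7255 = 12782.
Digit sum of 12782: 1+2+7+8+2 = 20.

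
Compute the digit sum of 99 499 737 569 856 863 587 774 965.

9+9+4+9+9+7+3+7+5+6+9+8+5+6+8+6+3+5+8+7+7+7+4+9+6+5 = 171

171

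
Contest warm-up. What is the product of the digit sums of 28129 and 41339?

440

S(28129) = 2+8+1+2+9 = 22.
S(41339) = 4+1+3+3+9 = 20.
22 · 20 = 440.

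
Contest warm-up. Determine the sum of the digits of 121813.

16

1+2+1+8+1+3 = 16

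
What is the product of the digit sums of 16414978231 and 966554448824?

S(16414978231) = 1+6+4+1+4+9+7+8+2+3+1 = 46.
S(966554448824) = 9+6+6+5+5+4+4+4+8+8+2+4 = 65.
46 · 65 = 2990.

2990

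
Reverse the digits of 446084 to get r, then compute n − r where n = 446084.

-34560

Reverse of 446084 is 480644.
446084 − 480644 = -34560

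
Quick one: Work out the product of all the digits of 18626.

1×8×6×2×6 = 576

576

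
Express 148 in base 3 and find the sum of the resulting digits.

6

148 in base 3 is 12111.
Digit sum: 1+2+1+1+1 = 6.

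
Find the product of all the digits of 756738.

35280

7×5×6×7×3×8 = 35280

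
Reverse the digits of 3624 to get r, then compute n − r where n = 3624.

-639

Reverse of 3624 is 4263.
3624 − 4263 = -639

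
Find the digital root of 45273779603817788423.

2

4+5+2+7+3+7+7+9+6+0+3+8+1+7+7+8+8+4+2+3 = 101
1+0+1 = 2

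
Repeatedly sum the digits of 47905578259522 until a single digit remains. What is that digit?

4+7+9+0+5+5+7+8+2+5+9+5+2+2 = 70
7+0 = 7
(Equivalently, 47905578259522 mod 9 = 7.)

7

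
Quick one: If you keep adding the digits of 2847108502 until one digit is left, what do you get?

1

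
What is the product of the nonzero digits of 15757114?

4900

1×5×7×5×7×1×1×4 = 4900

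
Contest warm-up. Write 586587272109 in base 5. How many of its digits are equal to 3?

3

586587272109 in base 5 is 34102312320201414.
The digit 3 appears 3 times.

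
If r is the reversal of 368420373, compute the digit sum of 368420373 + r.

Reversal of 368420373 is 373024863; 368420373 + 373024863 = 741445236.
Digit sum of 741445236: 7+4+1+4+4+5+2+3+6 = 36.

36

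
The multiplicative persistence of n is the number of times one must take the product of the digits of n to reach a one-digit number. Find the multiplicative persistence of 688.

5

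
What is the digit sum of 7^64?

7^64 = 1219760487635835700138573862562971820755615294131238401
Sum of its 55 digits: 232.

232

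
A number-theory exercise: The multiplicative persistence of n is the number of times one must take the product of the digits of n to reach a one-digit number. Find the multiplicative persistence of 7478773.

7478773 → 230496 → 0 (2 steps)

2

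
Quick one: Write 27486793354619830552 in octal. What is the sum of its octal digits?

90

27486793354619830552 in base 8 is 2765645516627453540430.
Digit sum: 2+7+6+5+6+4+5+5+1+6+6+2+7+4+5+3+5+4+0+4+3+0 = 90.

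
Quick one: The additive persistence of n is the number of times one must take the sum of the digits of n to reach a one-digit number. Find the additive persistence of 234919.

3

234919 → 28 → 10 → 1 (3 steps)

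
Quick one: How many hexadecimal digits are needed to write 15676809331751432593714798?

21

15676809331751432593714798 in base 16 is CF7B18968DC53DDFDAE6E, which has 21 digits.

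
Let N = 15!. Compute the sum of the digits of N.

45

15! = 1307674368000
Sum of its 13 digits: 45.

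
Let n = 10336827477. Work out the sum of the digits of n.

1+0+3+3+6+8+2+7+4+7+7 = 48

48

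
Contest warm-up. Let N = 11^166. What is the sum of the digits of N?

745

11^166 = 74333697549398520617517120052341830523001774877004205694948799826773870223212568879005954882711122927237443950177878433280312070850149923424843665808520801508175691721781161
Sum of its 173 digits: 745.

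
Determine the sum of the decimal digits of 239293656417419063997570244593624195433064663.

2+3+9+2+9+3+6+5+6+4+1+7+4+1+9+0+6+3+9+9+7+5+7+0+2+4+4+5+9+3+6+2+4+1+9+5+4+3+3+0+6+4+6+6+3 = 206

206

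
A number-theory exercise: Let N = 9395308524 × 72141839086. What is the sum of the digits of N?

102

9395308524 × 72141839086 = 677794835701732169064
Sum of its 21 digits: 102.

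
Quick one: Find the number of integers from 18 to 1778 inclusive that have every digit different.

1100

The integers in [18, 1778] that have every digit different: 18, 19, 20, 21, 23, 24, …, 1768, 1769.
1100 qualify.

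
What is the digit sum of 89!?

549

89! = 16507955160908461081216919262453619309839666236496541854913520707833171034378509739399912570787600662729080382999756800000000000000000000
Sum of its 137 digits: 549.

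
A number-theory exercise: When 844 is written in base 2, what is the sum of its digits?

844 in base 2 is 1101001100.
Digit sum: 1+1+0+1+0+0+1+1+0+0 = 5.

5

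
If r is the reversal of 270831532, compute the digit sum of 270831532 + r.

Reversal of 270831532 is 235138072; 270831532 + 235138072 = 505969604.
Digit sum of 505969604: 5+0+5+9+6+9+6+0+4 = 44.

44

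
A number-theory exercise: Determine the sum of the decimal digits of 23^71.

452

23^71 = 4815887767002993473128183607714887689930732053466298755110916255803068422268874200777498473505127
Sum of its 97 digits: 452.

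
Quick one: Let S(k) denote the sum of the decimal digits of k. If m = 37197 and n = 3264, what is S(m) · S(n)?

405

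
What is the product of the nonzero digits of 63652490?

6×3×6×5×2×4×9 = 38880

38880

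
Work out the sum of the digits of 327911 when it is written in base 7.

17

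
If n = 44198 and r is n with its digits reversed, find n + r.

Reverse of 44198 is 89144.
44198 + 89144 = 133342

133342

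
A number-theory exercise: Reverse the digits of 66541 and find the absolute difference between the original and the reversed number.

51975

Reverse of 66541 is 14566.
|66541 − 14566| = 51975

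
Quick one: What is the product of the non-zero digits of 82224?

256

8×2×2×2×4 = 256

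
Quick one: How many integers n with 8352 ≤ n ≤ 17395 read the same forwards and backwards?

90

The integers in [8352, 17395] that read the same forwards and backwards: 8448, 8558, 8668, 8778, 8888, 8998, …, 17271, 17371.
90 qualify.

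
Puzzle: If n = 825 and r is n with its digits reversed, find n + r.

1353

Reverse of 825 is 528.
825 + 528 = 1353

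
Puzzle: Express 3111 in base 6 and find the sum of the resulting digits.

11

3111 in base 6 is 22223.
Digit sum: 2+2+2+2+3 = 11.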